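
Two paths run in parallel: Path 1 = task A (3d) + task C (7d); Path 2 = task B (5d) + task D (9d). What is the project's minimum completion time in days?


Path 1 = 3 + 7 = 10 days
Path 2 = 5 + 9 = 14 days
Duration = max(10, 14) = 14 days

14 days


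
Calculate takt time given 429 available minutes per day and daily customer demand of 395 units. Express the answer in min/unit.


Formula: Takt Time = Available Production Time / Customer Demand
Takt = 429 min/day / 395 units/day
Takt = 1.09 min/unit

1.09 min/unit


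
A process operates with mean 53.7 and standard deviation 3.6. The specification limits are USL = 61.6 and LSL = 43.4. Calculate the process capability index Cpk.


Cpu = (61.6 - 53.7) / (3 * 3.6) = 0.73
Cpl = (53.7 - 43.4) / (3 * 3.6) = 0.95
Cpk = min(0.73, 0.95) = 0.73

0.73


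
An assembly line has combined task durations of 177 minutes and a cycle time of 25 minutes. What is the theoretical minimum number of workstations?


Formula: N_min = ceil(Sum of Task Times / Cycle Time)
N_min = ceil(177 min / 25 min) = ceil(7.08)
N_min = 8 stations

8


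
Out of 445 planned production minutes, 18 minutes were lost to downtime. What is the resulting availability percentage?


Formula: Availability = (Planned Time - Downtime) / Planned Time * 100
Uptime = 445 - 18 = 427 min
Availability = 427 / 445 * 100 = 96.0%

96.0%


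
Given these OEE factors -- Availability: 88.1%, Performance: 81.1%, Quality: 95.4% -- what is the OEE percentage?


Formula: OEE = Availability * Performance * Quality / 10000
A * P = 88.1% * 81.1% / 100 = 71.45%
OEE = 71.45% * 95.4% / 100 = 68.2%

68.2%


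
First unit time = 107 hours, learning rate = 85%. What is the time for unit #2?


Formula: T_n = T_1 * (learning_rate)^(log2(n)) where learning_rate = rate/100
Doublings = log2(2) = 1
T_n = 107 * 0.85^1
T_n = 107 * 0.85 = 91.0 hours

91.0 hours


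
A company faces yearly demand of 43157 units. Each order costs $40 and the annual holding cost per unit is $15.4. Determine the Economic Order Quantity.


Formula: EOQ = sqrt(2 * D * S / H)
Numerator: 2 * 43157 * 40 = 3452560
2DS/H = 3452560 / 15.4 = 224192.2
EOQ = sqrt(224192.2) = 473.5 units

473.5 units


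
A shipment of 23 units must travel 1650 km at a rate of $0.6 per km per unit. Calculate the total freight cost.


TC = dist * cost * units = 1650 * 0.6 * 23 = $22770.00

$22770.00


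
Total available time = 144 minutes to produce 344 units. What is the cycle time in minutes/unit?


Formula: CT = Available Time / Number of Units
CT = 144 min / 344 units
CT = 0.42 min/unit

0.42 min/unit


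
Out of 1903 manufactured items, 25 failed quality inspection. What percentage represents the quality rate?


Formula: Quality Rate = Good Pieces / Total Pieces * 100
Good pieces = 1903 - 25 = 1878
QR = 1878 / 1903 * 100 = 98.7%

98.7%


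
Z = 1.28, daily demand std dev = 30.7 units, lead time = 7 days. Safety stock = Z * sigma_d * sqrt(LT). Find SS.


Formula: SS = z * sigma_d * sqrt(LT)
sqrt(LT) = sqrt(7) = 2.6458
SS = 1.28 * 30.7 * 2.6458
SS = 104.0 units

104.0 units


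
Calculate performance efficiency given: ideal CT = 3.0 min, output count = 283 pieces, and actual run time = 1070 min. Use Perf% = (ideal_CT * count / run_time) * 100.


Formula: Performance = (Ideal CT * Total Count) / Run Time * 100
Ideal output time = 3.0 * 283 = 849.0 min
Performance = 849.0 / 1070 * 100 = 79.3%

79.3%


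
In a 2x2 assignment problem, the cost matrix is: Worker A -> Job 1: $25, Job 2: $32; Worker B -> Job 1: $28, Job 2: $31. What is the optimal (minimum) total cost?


Option 1: A->1 + B->2 = $25 + $31 = $56
Option 2: A->2 + B->1 = $32 + $28 = $60
Min cost = min($56, $60) = $56

$56


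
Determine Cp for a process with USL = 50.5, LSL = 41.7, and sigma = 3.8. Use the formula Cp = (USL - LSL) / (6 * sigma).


Cp = (50.5 - 41.7) / (6 * 3.8)

0.39


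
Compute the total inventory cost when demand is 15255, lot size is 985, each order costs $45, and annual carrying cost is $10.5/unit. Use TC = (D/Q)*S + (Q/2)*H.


TC = 15255/985 * 45 + 985/2 * 10.5

$5868.18


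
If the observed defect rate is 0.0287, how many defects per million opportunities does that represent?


DPMO = defect_rate * 1000000 = 0.0287 * 1000000

28700


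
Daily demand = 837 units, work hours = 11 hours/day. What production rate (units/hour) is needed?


Formula: Production Rate = Daily Demand / Available Hours
Rate = 837 units/day / 11 hours/day
Rate = 76.1 units/hour

76.1 units/hour


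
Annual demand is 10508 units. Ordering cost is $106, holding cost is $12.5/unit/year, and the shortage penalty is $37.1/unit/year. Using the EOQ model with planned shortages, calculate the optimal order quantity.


Formula: EOQ* = sqrt(2DS/H) * sqrt((H+P)/P)
Base EOQ = sqrt(2*10508*106/12.5) = 422.16 units
Correction = sqrt((12.5+37.1)/37.1) = 1.15626
EOQ* = 422.16 * 1.15626 = 488.1 units

488.1 units


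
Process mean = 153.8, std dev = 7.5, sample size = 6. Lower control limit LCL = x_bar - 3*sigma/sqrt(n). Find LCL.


LCL = 153.8 - 3 * 7.5 / sqrt(6)

144.61


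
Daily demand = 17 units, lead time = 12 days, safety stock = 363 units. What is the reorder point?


Formula: ROP = (Daily Demand * Lead Time) + Safety Stock
Demand during lead time = 17 * 12 = 204 units
ROP = 204 + 363 = 567 units

567 units


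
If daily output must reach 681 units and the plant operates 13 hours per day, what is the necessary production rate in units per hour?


Formula: Production Rate = Daily Demand / Available Hours
Rate = 681 units/day / 13 hours/day
Rate = 52.4 units/hour

52.4 units/hour


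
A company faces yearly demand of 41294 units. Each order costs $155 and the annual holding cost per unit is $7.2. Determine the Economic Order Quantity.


Formula: EOQ = sqrt(2 * D * S / H)
Numerator: 2 * 41294 * 155 = 12801140
2DS/H = 12801140 / 7.2 = 1777936.1
EOQ = sqrt(1777936.1) = 1333.4 units

1333.4 units


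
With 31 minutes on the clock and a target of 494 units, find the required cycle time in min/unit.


Formula: CT = Available Time / Number of Units
CT = 31 min / 494 units
CT = 0.06 min/unit

0.06 min/unit


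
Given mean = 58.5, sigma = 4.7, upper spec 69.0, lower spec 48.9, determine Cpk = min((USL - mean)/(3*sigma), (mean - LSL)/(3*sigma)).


Cpu = (69.0 - 58.5) / (3 * 4.7) = 0.74
Cpl = (58.5 - 48.9) / (3 * 4.7) = 0.68
Cpk = min(0.74, 0.68) = 0.68

0.68


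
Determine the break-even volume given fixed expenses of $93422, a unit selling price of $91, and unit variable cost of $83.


Formula: BEQ = Fixed Costs / (Price - Variable Cost)
Contribution margin = $91 - $83 = $8/unit
BEQ = ceil($93422 / $8/unit) = ceil(11677.75) = 11678 units

11678 units


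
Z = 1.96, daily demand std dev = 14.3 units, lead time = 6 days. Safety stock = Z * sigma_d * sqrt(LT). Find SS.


Formula: SS = z * sigma_d * sqrt(LT)
sqrt(LT) = sqrt(6) = 2.4495
SS = 1.96 * 14.3 * 2.4495
SS = 68.7 units

68.7 units


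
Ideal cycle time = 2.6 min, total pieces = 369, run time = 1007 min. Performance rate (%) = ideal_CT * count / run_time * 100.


Formula: Performance = (Ideal CT * Total Count) / Run Time * 100
Ideal output time = 2.6 * 369 = 959.4 min
Performance = 959.4 / 1007 * 100 = 95.3%

95.3%


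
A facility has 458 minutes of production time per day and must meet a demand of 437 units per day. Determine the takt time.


Formula: Takt Time = Available Production Time / Customer Demand
Takt = 458 min/day / 437 units/day
Takt = 1.05 min/unit

1.05 min/unit


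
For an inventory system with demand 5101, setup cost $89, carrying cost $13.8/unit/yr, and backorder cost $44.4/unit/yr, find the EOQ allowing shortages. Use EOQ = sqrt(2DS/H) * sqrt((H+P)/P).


Formula: EOQ* = sqrt(2DS/H) * sqrt((H+P)/P)
Base EOQ = sqrt(2*5101*89/13.8) = 256.51 units
Correction = sqrt((13.8+44.4)/44.4) = 1.14491
EOQ* = 256.51 * 1.14491 = 293.7 units

293.7 units


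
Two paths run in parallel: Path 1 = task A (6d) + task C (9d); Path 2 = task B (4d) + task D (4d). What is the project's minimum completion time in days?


Path 1 = 6 + 9 = 15 days
Path 2 = 4 + 4 = 8 days
Duration = max(15, 8) = 15 days

15 days


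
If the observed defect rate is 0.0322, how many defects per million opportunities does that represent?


DPMO = defect_rate * 1000000 = 0.0322 * 1000000

32200


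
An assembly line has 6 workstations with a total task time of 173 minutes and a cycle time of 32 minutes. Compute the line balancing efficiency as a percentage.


Formula: Efficiency = Sum of Task Times / (N_stations * CT) * 100
Total station capacity = 6 stations * 32 min = 192 min
Efficiency = 173 / 192 * 100 = 90.1%

90.1%


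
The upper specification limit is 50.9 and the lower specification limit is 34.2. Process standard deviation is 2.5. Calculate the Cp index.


Cp = (50.9 - 34.2) / (6 * 2.5)

1.11


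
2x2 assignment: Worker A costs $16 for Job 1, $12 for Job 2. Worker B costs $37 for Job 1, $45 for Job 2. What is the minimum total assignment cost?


Option 1: A->1 + B->2 = $16 + $45 = $61
Option 2: A->2 + B->1 = $12 + $37 = $49
Min cost = min($61, $49) = $49

$49


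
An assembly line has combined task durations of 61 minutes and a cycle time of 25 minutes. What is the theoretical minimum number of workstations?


Formula: N_min = ceil(Sum of Task Times / Cycle Time)
N_min = ceil(61 min / 25 min) = ceil(2.44)
N_min = 3 stations

3


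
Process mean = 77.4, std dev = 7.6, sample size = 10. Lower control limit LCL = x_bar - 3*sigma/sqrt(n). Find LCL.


LCL = 77.4 - 3 * 7.6 / sqrt(10)

70.19


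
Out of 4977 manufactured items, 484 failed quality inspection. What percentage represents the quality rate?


Formula: Quality Rate = Good Pieces / Total Pieces * 100
Good pieces = 4977 - 484 = 4493
QR = 4493 / 4977 * 100 = 90.3%

90.3%


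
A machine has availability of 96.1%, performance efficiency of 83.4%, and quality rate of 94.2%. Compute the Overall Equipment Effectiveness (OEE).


Formula: OEE = Availability * Performance * Quality / 10000
A * P = 96.1% * 83.4% / 100 = 80.15%
OEE = 80.15% * 94.2% / 100 = 75.5%

75.5%


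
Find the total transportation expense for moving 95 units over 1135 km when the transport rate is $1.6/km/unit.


TC = dist * cost * units = 1135 * 1.6 * 95 = $172520.00

$172520.00


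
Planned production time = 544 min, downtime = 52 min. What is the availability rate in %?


Formula: Availability = (Planned Time - Downtime) / Planned Time * 100
Uptime = 544 - 52 = 492 min
Availability = 492 / 544 * 100 = 90.4%

90.4%


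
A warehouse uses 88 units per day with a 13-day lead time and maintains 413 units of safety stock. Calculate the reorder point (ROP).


Formula: ROP = (Daily Demand * Lead Time) + Safety Stock
Demand during lead time = 88 * 13 = 1144 units
ROP = 1144 + 413 = 1557 units

1557 units


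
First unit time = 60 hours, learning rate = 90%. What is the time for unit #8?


Formula: T_n = T_1 * (learning_rate)^(log2(n)) where learning_rate = rate/100
Doublings = log2(8) = 3
T_n = 60 * 0.9^3
T_n = 60 * 0.729 = 43.7 hours

43.7 hours


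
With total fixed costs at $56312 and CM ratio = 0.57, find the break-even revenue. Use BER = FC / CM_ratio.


Formula: BER = Fixed Costs / Contribution Margin Ratio
BER = $56312 / 0.57
BER = $98792.98 (to the nearest cent)

$98792.98


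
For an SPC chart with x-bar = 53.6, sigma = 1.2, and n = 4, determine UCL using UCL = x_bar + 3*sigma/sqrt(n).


UCL = 53.6 + 3 * 1.2 / sqrt(4)

55.4


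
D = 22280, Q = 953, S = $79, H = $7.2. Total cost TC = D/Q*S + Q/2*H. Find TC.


TC = 22280/953 * 79 + 953/2 * 7.2

$5277.73


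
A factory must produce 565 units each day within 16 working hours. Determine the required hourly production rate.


Formula: Production Rate = Daily Demand / Available Hours
Rate = 565 units/day / 16 hours/day
Rate = 35.3 units/hour

35.3 units/hour


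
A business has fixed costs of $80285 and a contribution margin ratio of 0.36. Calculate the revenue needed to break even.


Formula: BER = Fixed Costs / Contribution Margin Ratio
BER = $80285 / 0.36
BER = $223013.89 (to the nearest cent)

$223013.89


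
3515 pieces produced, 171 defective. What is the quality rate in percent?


Formula: Quality Rate = Good Pieces / Total Pieces * 100
Good pieces = 3515 - 171 = 3344
QR = 3344 / 3515 * 100 = 95.1%

95.1%


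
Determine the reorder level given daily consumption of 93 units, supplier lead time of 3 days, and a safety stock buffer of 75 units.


Formula: ROP = (Daily Demand * Lead Time) + Safety Stock
Demand during lead time = 93 * 3 = 279 units
ROP = 279 + 75 = 354 units

354 units


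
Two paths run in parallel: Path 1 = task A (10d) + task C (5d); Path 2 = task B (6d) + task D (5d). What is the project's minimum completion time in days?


Path 1 = 10 + 5 = 15 days
Path 2 = 6 + 5 = 11 days
Duration = max(15, 11) = 15 days

15 days


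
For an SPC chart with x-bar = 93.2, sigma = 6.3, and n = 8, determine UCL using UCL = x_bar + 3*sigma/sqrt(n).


UCL = 93.2 + 3 * 6.3 / sqrt(8)

99.88


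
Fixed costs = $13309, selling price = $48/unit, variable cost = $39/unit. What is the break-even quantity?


Formula: BEQ = Fixed Costs / (Price - Variable Cost)
Contribution margin = $48 - $39 = $9/unit
BEQ = ceil($13309 / $9/unit) = ceil(1478.78) = 1479 units

1479 units


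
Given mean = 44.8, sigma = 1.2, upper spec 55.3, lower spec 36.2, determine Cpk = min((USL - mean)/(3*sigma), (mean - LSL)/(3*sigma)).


Cpu = (55.3 - 44.8) / (3 * 1.2) = 2.92
Cpl = (44.8 - 36.2) / (3 * 1.2) = 2.39
Cpk = min(2.92, 2.39) = 2.39

2.39


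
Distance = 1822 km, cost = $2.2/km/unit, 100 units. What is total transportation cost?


TC = dist * cost * units = 1822 * 2.2 * 100 = $400840.00

$400840.00


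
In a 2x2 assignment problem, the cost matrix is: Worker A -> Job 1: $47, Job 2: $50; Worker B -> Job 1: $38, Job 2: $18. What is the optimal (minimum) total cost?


Option 1: A->1 + B->2 = $47 + $18 = $65
Option 2: A->2 + B->1 = $50 + $38 = $88
Min cost = min($65, $88) = $65

$65


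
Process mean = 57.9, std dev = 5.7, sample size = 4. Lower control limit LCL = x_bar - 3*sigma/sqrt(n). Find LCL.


LCL = 57.9 - 3 * 5.7 / sqrt(4)

49.35


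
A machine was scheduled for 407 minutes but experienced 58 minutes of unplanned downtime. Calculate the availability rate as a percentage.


Formula: Availability = (Planned Time - Downtime) / Planned Time * 100
Uptime = 407 - 58 = 349 min
Availability = 349 / 407 * 100 = 85.7%

85.7%


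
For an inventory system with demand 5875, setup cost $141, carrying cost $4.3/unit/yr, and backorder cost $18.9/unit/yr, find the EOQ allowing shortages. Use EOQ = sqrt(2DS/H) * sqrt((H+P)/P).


Formula: EOQ* = sqrt(2DS/H) * sqrt((H+P)/P)
Base EOQ = sqrt(2*5875*141/4.3) = 620.72 units
Correction = sqrt((4.3+18.9)/18.9) = 1.10793
EOQ* = 620.72 * 1.10793 = 687.7 units

687.7 units


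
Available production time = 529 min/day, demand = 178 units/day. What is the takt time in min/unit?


Formula: Takt Time = Available Production Time / Customer Demand
Takt = 529 min/day / 178 units/day
Takt = 2.97 min/unit

2.97 min/unit


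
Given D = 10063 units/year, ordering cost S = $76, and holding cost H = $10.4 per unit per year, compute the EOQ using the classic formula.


Formula: EOQ = sqrt(2 * D * S / H)
Numerator: 2 * 10063 * 76 = 1529576
2DS/H = 1529576 / 10.4 = 147074.6
EOQ = sqrt(147074.6) = 383.5 units

383.5 units


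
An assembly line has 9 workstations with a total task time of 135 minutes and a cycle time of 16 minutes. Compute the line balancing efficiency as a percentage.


Formula: Efficiency = Sum of Task Times / (N_stations * CT) * 100
Total station capacity = 9 stations * 16 min = 144 min
Efficiency = 135 / 144 * 100 = 93.8%

93.8%


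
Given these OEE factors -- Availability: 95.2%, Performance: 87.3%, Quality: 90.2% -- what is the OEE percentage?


Formula: OEE = Availability * Performance * Quality / 10000
A * P = 95.2% * 87.3% / 100 = 83.11%
OEE = 83.11% * 90.2% / 100 = 75.0%

75.0%


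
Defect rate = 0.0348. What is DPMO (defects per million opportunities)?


DPMO = defect_rate * 1000000 = 0.0348 * 1000000

34800


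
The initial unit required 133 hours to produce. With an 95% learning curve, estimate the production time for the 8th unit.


Formula: T_n = T_1 * (learning_rate)^(log2(n)) where learning_rate = rate/100
Doublings = log2(8) = 3
T_n = 133 * 0.95^3
T_n = 133 * 0.8574 = 114.0 hours

114.0 hours


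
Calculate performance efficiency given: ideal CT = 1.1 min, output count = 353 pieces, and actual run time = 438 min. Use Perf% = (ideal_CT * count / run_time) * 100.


Formula: Performance = (Ideal CT * Total Count) / Run Time * 100
Ideal output time = 1.1 * 353 = 388.3 min
Performance = 388.3 / 438 * 100 = 88.7%

88.7%


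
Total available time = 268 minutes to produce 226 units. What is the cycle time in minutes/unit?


Formula: CT = Available Time / Number of Units
CT = 268 min / 226 units
CT = 1.19 min/unit

1.19 min/unit


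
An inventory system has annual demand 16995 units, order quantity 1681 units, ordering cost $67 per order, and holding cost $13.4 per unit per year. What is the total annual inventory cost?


TC = 16995/1681 * 67 + 1681/2 * 13.4

$11940.07


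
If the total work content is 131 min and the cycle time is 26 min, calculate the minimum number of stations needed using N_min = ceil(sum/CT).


Formula: N_min = ceil(Sum of Task Times / Cycle Time)
N_min = ceil(131 min / 26 min) = ceil(5.0385)
N_min = 6 stations

6


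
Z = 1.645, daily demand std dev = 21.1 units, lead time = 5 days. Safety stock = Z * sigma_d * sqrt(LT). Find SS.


Formula: SS = z * sigma_d * sqrt(LT)
sqrt(LT) = sqrt(5) = 2.2361
SS = 1.645 * 21.1 * 2.2361
SS = 77.6 units

77.6 units


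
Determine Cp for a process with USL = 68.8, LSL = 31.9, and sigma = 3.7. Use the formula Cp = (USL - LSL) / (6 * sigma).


Cp = (68.8 - 31.9) / (6 * 3.7)

1.66


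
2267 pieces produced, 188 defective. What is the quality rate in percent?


Formula: Quality Rate = Good Pieces / Total Pieces * 100
Good pieces = 2267 - 188 = 2079
QR = 2079 / 2267 * 100 = 91.7%

91.7%


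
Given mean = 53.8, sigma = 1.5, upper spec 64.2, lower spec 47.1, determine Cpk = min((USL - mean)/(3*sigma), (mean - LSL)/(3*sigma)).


Cpu = (64.2 - 53.8) / (3 * 1.5) = 2.31
Cpl = (53.8 - 47.1) / (3 * 1.5) = 1.49
Cpk = min(2.31, 1.49) = 1.49

1.49


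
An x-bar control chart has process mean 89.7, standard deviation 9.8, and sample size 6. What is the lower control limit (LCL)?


LCL = 89.7 - 3 * 9.8 / sqrt(6)

77.7


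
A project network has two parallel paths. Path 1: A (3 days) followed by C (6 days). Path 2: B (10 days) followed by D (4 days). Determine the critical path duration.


Path 1 = 3 + 6 = 9 days
Path 2 = 10 + 4 = 14 days
Duration = max(9, 14) = 14 days

14 days


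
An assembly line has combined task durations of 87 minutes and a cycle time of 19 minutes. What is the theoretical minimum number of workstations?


Formula: N_min = ceil(Sum of Task Times / Cycle Time)
N_min = ceil(87 min / 19 min) = ceil(4.5789)
N_min = 5 stations

5


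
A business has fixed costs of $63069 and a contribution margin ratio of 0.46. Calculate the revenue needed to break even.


Formula: BER = Fixed Costs / Contribution Margin Ratio
BER = $63069 / 0.46
BER = $137106.52 (to the nearest cent)

$137106.52


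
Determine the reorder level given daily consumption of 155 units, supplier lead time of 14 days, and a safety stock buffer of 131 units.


Formula: ROP = (Daily Demand * Lead Time) + Safety Stock
Demand during lead time = 155 * 14 = 2170 units
ROP = 2170 + 131 = 2301 units

2301 units


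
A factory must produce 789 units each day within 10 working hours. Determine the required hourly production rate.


Formula: Production Rate = Daily Demand / Available Hours
Rate = 789 units/day / 10 hours/day
Rate = 78.9 units/hour

78.9 units/hour


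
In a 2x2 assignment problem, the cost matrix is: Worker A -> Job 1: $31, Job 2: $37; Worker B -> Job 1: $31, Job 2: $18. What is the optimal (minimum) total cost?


Option 1: A->1 + B->2 = $31 + $18 = $49
Option 2: A->2 + B->1 = $37 + $31 = $68
Min cost = min($49, $68) = $49

$49


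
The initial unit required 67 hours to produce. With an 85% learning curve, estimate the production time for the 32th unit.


Formula: T_n = T_1 * (learning_rate)^(log2(n)) where learning_rate = rate/100
Doublings = log2(32) = 5
T_n = 67 * 0.85^5
T_n = 67 * 0.4437 = 29.7 hours

29.7 hours


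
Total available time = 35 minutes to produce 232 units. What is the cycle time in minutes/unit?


Formula: CT = Available Time / Number of Units
CT = 35 min / 232 units
CT = 0.15 min/unit

0.15 min/unit


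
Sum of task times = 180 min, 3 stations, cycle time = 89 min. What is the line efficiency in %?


Formula: Efficiency = Sum of Task Times / (N_stations * CT) * 100
Total station capacity = 3 stations * 89 min = 267 min
Efficiency = 180 / 267 * 100 = 67.4%

67.4%


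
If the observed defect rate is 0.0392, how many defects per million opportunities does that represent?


DPMO = defect_rate * 1000000 = 0.0392 * 1000000

39200


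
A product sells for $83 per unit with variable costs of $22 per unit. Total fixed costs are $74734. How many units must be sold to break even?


Formula: BEQ = Fixed Costs / (Price - Variable Cost)
Contribution margin = $83 - $22 = $61/unit
BEQ = ceil($74734 / $61/unit) = ceil(1225.15) = 1226 units

1226 units


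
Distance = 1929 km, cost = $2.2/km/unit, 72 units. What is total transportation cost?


TC = dist * cost * units = 1929 * 2.2 * 72 = $305553.60

$305553.60


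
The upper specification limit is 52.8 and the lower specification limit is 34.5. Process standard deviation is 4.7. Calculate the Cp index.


Cp = (52.8 - 34.5) / (6 * 4.7)

0.65


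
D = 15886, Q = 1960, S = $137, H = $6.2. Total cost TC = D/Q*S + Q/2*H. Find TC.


TC = 15886/1960 * 137 + 1960/2 * 6.2

$7186.40


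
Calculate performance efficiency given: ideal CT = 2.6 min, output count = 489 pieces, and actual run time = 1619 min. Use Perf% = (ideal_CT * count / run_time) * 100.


Formula: Performance = (Ideal CT * Total Count) / Run Time * 100
Ideal output time = 2.6 * 489 = 1271.4 min
Performance = 1271.4 / 1619 * 100 = 78.5%

78.5%


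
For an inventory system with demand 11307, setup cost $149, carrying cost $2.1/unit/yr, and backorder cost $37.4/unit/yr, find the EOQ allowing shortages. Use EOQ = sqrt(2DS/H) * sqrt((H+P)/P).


Formula: EOQ* = sqrt(2DS/H) * sqrt((H+P)/P)
Base EOQ = sqrt(2*11307*149/2.1) = 1266.7 units
Correction = sqrt((2.1+37.4)/37.4) = 1.02769
EOQ* = 1266.7 * 1.02769 = 1301.8 units

1301.8 units


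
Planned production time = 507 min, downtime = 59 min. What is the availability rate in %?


Formula: Availability = (Planned Time - Downtime) / Planned Time * 100
Uptime = 507 - 59 = 448 min
Availability = 448 / 507 * 100 = 88.4%

88.4%


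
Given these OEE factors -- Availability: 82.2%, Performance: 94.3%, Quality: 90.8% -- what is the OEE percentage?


Formula: OEE = Availability * Performance * Quality / 10000
A * P = 82.2% * 94.3% / 100 = 77.51%
OEE = 77.51% * 90.8% / 100 = 70.4%

70.4%


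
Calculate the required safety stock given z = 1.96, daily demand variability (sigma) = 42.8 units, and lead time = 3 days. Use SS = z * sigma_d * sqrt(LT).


Formula: SS = z * sigma_d * sqrt(LT)
sqrt(LT) = sqrt(3) = 1.7321
SS = 1.96 * 42.8 * 1.7321
SS = 145.3 units

145.3 units


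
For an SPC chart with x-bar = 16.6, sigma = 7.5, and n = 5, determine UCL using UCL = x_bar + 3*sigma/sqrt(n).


UCL = 16.6 + 3 * 7.5 / sqrt(5)

26.66


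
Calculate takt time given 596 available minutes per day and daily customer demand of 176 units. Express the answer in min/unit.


Formula: Takt Time = Available Production Time / Customer Demand
Takt = 596 min/day / 176 units/day
Takt = 3.39 min/unit

3.39 min/unit


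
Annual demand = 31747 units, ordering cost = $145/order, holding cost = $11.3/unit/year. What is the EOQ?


Formula: EOQ = sqrt(2 * D * S / H)
Numerator: 2 * 31747 * 145 = 9206630
2DS/H = 9206630 / 11.3 = 814746.0
EOQ = sqrt(814746.0) = 902.6 units

902.6 units


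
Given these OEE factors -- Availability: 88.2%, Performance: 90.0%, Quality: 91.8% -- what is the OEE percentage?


Formula: OEE = Availability * Performance * Quality / 10000
A * P = 88.2% * 90.0% / 100 = 79.38%
OEE = 79.38% * 91.8% / 100 = 72.9%

72.9%


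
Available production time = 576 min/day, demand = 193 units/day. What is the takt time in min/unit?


Formula: Takt Time = Available Production Time / Customer Demand
Takt = 576 min/day / 193 units/day
Takt = 2.98 min/unit

2.98 min/unit


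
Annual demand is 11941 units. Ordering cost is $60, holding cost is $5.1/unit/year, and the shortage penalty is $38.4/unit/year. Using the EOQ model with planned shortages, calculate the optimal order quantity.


Formula: EOQ* = sqrt(2DS/H) * sqrt((H+P)/P)
Base EOQ = sqrt(2*11941*60/5.1) = 530.06 units
Correction = sqrt((5.1+38.4)/38.4) = 1.06434
EOQ* = 530.06 * 1.06434 = 564.2 units

564.2 units


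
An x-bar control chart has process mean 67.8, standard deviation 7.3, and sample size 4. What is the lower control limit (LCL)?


LCL = 67.8 - 3 * 7.3 / sqrt(4)

56.85


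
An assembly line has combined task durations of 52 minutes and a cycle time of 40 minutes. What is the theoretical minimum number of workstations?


Formula: N_min = ceil(Sum of Task Times / Cycle Time)
N_min = ceil(52 min / 40 min) = ceil(1.3)
N_min = 2 stations

2


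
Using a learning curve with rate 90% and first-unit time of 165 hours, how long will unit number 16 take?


Formula: T_n = T_1 * (learning_rate)^(log2(n)) where learning_rate = rate/100
Doublings = log2(16) = 4
T_n = 165 * 0.9^4
T_n = 165 * 0.6561 = 108.3 hours

108.3 hours


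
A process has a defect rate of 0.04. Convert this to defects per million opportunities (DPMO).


DPMO = defect_rate * 1000000 = 0.04 * 1000000

40000


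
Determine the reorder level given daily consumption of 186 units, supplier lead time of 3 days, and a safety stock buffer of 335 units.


Formula: ROP = (Daily Demand * Lead Time) + Safety Stock
Demand during lead time = 186 * 3 = 558 units
ROP = 558 + 335 = 893 units

893 units


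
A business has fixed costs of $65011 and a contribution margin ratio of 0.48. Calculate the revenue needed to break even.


Formula: BER = Fixed Costs / Contribution Margin Ratio
BER = $65011 / 0.48
BER = $135439.58 (to the nearest cent)

$135439.58


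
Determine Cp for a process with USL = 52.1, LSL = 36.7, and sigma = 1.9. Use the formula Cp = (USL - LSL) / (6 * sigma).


Cp = (52.1 - 36.7) / (6 * 1.9)

1.35


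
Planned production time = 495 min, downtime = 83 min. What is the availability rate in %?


Formula: Availability = (Planned Time - Downtime) / Planned Time * 100
Uptime = 495 - 83 = 412 min
Availability = 412 / 495 * 100 = 83.2%

83.2%


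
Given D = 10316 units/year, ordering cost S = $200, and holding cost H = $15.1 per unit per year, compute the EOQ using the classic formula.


Formula: EOQ = sqrt(2 * D * S / H)
Numerator: 2 * 10316 * 200 = 4126400
2DS/H = 4126400 / 15.1 = 273271.5
EOQ = sqrt(273271.5) = 522.8 units

522.8 units


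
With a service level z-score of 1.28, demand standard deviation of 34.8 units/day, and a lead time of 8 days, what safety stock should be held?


Formula: SS = z * sigma_d * sqrt(LT)
sqrt(LT) = sqrt(8) = 2.8284
SS = 1.28 * 34.8 * 2.8284
SS = 126.0 units

126.0 units


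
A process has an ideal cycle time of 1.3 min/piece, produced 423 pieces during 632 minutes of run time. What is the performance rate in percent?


Formula: Performance = (Ideal CT * Total Count) / Run Time * 100
Ideal output time = 1.3 * 423 = 549.9 min
Performance = 549.9 / 632 * 100 = 87.0%

87.0%


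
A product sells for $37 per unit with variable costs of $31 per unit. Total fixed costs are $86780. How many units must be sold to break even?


Formula: BEQ = Fixed Costs / (Price - Variable Cost)
Contribution margin = $37 - $31 = $6/unit
BEQ = ceil($86780 / $6/unit) = ceil(14463.33) = 14464 units

14464 units


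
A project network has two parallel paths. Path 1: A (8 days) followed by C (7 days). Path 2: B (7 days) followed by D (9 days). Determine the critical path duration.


Path 1 = 8 + 7 = 15 days
Path 2 = 7 + 9 = 16 days
Duration = max(15, 16) = 16 days

16 days


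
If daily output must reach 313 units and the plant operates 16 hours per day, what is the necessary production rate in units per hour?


Formula: Production Rate = Daily Demand / Available Hours
Rate = 313 units/day / 16 hours/day
Rate = 19.6 units/hour

19.6 units/hour


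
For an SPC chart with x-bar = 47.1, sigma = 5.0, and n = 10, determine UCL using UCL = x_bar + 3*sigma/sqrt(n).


UCL = 47.1 + 3 * 5.0 / sqrt(10)

51.84


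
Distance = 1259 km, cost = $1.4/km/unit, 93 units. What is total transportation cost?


TC = dist * cost * units = 1259 * 1.4 * 93 = $163921.80

$163921.80


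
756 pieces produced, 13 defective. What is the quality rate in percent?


Formula: Quality Rate = Good Pieces / Total Pieces * 100
Good pieces = 756 - 13 = 743
QR = 743 / 756 * 100 = 98.3%

98.3%


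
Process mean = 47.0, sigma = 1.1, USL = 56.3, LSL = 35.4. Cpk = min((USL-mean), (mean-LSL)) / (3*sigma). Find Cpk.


Cpu = (56.3 - 47.0) / (3 * 1.1) = 2.82
Cpl = (47.0 - 35.4) / (3 * 1.1) = 3.52
Cpk = min(2.82, 3.52) = 2.82

2.82


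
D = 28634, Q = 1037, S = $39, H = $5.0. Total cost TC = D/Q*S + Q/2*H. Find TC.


TC = 28634/1037 * 39 + 1037/2 * 5.0

$3669.38


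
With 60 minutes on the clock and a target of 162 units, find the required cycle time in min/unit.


Formula: CT = Available Time / Number of Units
CT = 60 min / 162 units
CT = 0.37 min/unit

0.37 min/unit


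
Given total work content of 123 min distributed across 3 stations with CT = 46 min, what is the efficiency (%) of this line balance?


Formula: Efficiency = Sum of Task Times / (N_stations * CT) * 100
Total station capacity = 3 stations * 46 min = 138 min
Efficiency = 123 / 138 * 100 = 89.1%

89.1%


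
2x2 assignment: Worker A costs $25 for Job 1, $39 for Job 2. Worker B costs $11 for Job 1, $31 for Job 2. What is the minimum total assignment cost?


Option 1: A->1 + B->2 = $25 + $31 = $56
Option 2: A->2 + B->1 = $39 + $11 = $50
Min cost = min($56, $50) = $50

$50


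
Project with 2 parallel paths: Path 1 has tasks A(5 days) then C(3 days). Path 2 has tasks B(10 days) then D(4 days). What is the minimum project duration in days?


Path 1 = 5 + 3 = 8 days
Path 2 = 10 + 4 = 14 days
Duration = max(8, 14) = 14 days

14 days


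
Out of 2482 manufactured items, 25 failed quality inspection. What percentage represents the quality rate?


Formula: Quality Rate = Good Pieces / Total Pieces * 100
Good pieces = 2482 - 25 = 2457
QR = 2457 / 2482 * 100 = 99.0%

99.0%


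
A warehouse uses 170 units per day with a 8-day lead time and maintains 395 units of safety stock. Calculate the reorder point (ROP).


Formula: ROP = (Daily Demand * Lead Time) + Safety Stock
Demand during lead time = 170 * 8 = 1360 units
ROP = 1360 + 395 = 1755 units

1755 units


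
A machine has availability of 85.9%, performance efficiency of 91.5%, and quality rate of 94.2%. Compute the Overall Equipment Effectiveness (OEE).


Formula: OEE = Availability * Performance * Quality / 10000
A * P = 85.9% * 91.5% / 100 = 78.6%
OEE = 78.6% * 94.2% / 100 = 74.0%

74.0%


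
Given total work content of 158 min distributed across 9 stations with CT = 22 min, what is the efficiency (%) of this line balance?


Formula: Efficiency = Sum of Task Times / (N_stations * CT) * 100
Total station capacity = 9 stations * 22 min = 198 min
Efficiency = 158 / 198 * 100 = 79.8%

79.8%


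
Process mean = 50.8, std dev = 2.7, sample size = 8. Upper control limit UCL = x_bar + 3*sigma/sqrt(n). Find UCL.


UCL = 50.8 + 3 * 2.7 / sqrt(8)

53.66


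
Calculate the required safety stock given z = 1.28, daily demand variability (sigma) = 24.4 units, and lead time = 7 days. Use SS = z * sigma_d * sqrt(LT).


Formula: SS = z * sigma_d * sqrt(LT)
sqrt(LT) = sqrt(7) = 2.6458
SS = 1.28 * 24.4 * 2.6458
SS = 82.6 units

82.6 units


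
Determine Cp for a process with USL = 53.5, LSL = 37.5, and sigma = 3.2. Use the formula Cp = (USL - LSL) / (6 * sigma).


Cp = (53.5 - 37.5) / (6 * 3.2)

0.83


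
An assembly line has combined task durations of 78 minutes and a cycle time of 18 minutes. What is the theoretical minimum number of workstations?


Formula: N_min = ceil(Sum of Task Times / Cycle Time)
N_min = ceil(78 min / 18 min) = ceil(4.3333)
N_min = 5 stations

5


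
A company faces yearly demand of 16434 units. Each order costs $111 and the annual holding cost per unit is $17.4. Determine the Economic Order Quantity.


Formula: EOQ = sqrt(2 * D * S / H)
Numerator: 2 * 16434 * 111 = 3648348
2DS/H = 3648348 / 17.4 = 209675.2
EOQ = sqrt(209675.2) = 457.9 units

457.9 units


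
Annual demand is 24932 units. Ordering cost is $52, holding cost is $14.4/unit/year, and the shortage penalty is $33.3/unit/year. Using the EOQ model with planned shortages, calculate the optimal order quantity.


Formula: EOQ* = sqrt(2DS/H) * sqrt((H+P)/P)
Base EOQ = sqrt(2*24932*52/14.4) = 424.34 units
Correction = sqrt((14.4+33.3)/33.3) = 1.19684
EOQ* = 424.34 * 1.19684 = 507.9 units

507.9 units


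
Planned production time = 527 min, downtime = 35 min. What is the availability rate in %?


Formula: Availability = (Planned Time - Downtime) / Planned Time * 100
Uptime = 527 - 35 = 492 min
Availability = 492 / 527 * 100 = 93.4%

93.4%


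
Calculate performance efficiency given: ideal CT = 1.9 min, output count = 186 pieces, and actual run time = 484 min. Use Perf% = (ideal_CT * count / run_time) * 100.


Formula: Performance = (Ideal CT * Total Count) / Run Time * 100
Ideal output time = 1.9 * 186 = 353.4 min
Performance = 353.4 / 484 * 100 = 73.0%

73.0%


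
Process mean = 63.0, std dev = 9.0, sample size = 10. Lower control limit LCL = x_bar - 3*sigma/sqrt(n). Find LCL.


LCL = 63.0 - 3 * 9.0 / sqrt(10)

54.46


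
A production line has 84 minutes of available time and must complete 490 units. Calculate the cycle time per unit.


Formula: CT = Available Time / Number of Units
CT = 84 min / 490 units
CT = 0.17 min/unit

0.17 min/unit


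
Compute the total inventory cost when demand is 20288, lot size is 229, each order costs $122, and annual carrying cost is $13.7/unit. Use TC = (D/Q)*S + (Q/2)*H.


TC = 20288/229 * 122 + 229/2 * 13.7

$12377.10


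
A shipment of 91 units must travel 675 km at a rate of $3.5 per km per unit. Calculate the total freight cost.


TC = dist * cost * units = 675 * 3.5 * 91 = $214987.50

$214987.50


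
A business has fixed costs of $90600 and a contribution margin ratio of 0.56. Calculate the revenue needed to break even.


Formula: BER = Fixed Costs / Contribution Margin Ratio
BER = $90600 / 0.56
BER = $161785.71 (to the nearest cent)

$161785.71


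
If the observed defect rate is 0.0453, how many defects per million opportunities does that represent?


DPMO = defect_rate * 1000000 = 0.0453 * 1000000

45300


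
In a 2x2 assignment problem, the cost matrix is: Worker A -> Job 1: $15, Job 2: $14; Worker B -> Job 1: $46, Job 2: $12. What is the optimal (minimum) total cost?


Option 1: A->1 + B->2 = $15 + $12 = $27
Option 2: A->2 + B->1 = $14 + $46 = $60
Min cost = min($27, $60) = $27

$27


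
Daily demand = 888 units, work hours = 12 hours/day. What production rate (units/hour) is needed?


Formula: Production Rate = Daily Demand / Available Hours
Rate = 888 units/day / 12 hours/day
Rate = 74.0 units/hour

74.0 units/hour


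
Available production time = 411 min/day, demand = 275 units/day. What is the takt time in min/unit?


Formula: Takt Time = Available Production Time / Customer Demand
Takt = 411 min/day / 275 units/day
Takt = 1.49 min/unit

1.49 min/unit


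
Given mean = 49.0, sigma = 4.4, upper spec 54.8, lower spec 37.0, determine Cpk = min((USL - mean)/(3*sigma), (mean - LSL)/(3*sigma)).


Cpu = (54.8 - 49.0) / (3 * 4.4) = 0.44
Cpl = (49.0 - 37.0) / (3 * 4.4) = 0.91
Cpk = min(0.44, 0.91) = 0.44

0.44


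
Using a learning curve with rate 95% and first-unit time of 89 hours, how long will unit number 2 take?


Formula: T_n = T_1 * (learning_rate)^(log2(n)) where learning_rate = rate/100
Doublings = log2(2) = 1
T_n = 89 * 0.95^1
T_n = 89 * 0.95 = 84.6 hours

84.6 hours


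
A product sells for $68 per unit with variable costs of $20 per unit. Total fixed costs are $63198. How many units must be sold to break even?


Formula: BEQ = Fixed Costs / (Price - Variable Cost)
Contribution margin = $68 - $20 = $48/unit
BEQ = ceil($63198 / $48/unit) = ceil(1316.62) = 1317 units

1317 units


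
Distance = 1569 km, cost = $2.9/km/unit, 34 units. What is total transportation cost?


TC = dist * cost * units = 1569 * 2.9 * 34 = $154703.40

$154703.40


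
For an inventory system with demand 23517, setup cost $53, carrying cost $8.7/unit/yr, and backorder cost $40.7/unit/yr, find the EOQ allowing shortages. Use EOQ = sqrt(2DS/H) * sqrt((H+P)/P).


Formula: EOQ* = sqrt(2DS/H) * sqrt((H+P)/P)
Base EOQ = sqrt(2*23517*53/8.7) = 535.28 units
Correction = sqrt((8.7+40.7)/40.7) = 1.10171
EOQ* = 535.28 * 1.10171 = 589.7 units

589.7 units


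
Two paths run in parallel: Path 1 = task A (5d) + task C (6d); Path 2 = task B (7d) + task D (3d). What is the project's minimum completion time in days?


Path 1 = 5 + 6 = 11 days
Path 2 = 7 + 3 = 10 days
Duration = max(11, 10) = 11 days

11 days


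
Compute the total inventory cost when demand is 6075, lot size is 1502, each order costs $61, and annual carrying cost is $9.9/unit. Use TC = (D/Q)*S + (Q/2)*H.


TC = 6075/1502 * 61 + 1502/2 * 9.9

$7681.62


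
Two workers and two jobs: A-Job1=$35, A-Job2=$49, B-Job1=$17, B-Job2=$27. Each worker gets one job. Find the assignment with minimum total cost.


Option 1: A->1 + B->2 = $35 + $27 = $62
Option 2: A->2 + B->1 = $49 + $17 = $66
Min cost = min($62, $66) = $62

$62


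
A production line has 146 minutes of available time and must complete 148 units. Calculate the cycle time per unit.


Formula: CT = Available Time / Number of Units
CT = 146 min / 148 units
CT = 0.99 min/unit

0.99 min/unit


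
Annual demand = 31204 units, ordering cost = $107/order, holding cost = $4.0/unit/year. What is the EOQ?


Formula: EOQ = sqrt(2 * D * S / H)
Numerator: 2 * 31204 * 107 = 6677656
2DS/H = 6677656 / 4.0 = 1669414.0
EOQ = sqrt(1669414.0) = 1292.1 units

1292.1 units


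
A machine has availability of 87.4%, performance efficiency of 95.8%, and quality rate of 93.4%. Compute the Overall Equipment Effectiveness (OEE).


Formula: OEE = Availability * Performance * Quality / 10000
A * P = 87.4% * 95.8% / 100 = 83.73%
OEE = 83.73% * 93.4% / 100 = 78.2%

78.2%


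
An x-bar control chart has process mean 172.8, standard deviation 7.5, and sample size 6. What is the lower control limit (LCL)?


LCL = 172.8 - 3 * 7.5 / sqrt(6)

163.61


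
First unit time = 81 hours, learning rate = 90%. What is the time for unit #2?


Formula: T_n = T_1 * (learning_rate)^(log2(n)) where learning_rate = rate/100
Doublings = log2(2) = 1
T_n = 81 * 0.9^1
T_n = 81 * 0.9 = 72.9 hours

72.9 hours
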